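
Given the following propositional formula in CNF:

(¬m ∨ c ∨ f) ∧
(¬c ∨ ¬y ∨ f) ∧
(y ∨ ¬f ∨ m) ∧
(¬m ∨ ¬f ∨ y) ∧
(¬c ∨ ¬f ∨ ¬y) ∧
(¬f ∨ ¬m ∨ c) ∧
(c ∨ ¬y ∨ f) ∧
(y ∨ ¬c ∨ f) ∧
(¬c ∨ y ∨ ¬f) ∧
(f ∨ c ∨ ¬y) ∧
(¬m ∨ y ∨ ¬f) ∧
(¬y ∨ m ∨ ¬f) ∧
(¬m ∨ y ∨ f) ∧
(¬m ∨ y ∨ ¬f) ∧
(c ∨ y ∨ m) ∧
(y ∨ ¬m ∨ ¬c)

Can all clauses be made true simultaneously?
No

No, the formula is not satisfiable.

No assignment of truth values to the variables can make all 16 clauses true simultaneously.

The formula is UNSAT (unsatisfiable).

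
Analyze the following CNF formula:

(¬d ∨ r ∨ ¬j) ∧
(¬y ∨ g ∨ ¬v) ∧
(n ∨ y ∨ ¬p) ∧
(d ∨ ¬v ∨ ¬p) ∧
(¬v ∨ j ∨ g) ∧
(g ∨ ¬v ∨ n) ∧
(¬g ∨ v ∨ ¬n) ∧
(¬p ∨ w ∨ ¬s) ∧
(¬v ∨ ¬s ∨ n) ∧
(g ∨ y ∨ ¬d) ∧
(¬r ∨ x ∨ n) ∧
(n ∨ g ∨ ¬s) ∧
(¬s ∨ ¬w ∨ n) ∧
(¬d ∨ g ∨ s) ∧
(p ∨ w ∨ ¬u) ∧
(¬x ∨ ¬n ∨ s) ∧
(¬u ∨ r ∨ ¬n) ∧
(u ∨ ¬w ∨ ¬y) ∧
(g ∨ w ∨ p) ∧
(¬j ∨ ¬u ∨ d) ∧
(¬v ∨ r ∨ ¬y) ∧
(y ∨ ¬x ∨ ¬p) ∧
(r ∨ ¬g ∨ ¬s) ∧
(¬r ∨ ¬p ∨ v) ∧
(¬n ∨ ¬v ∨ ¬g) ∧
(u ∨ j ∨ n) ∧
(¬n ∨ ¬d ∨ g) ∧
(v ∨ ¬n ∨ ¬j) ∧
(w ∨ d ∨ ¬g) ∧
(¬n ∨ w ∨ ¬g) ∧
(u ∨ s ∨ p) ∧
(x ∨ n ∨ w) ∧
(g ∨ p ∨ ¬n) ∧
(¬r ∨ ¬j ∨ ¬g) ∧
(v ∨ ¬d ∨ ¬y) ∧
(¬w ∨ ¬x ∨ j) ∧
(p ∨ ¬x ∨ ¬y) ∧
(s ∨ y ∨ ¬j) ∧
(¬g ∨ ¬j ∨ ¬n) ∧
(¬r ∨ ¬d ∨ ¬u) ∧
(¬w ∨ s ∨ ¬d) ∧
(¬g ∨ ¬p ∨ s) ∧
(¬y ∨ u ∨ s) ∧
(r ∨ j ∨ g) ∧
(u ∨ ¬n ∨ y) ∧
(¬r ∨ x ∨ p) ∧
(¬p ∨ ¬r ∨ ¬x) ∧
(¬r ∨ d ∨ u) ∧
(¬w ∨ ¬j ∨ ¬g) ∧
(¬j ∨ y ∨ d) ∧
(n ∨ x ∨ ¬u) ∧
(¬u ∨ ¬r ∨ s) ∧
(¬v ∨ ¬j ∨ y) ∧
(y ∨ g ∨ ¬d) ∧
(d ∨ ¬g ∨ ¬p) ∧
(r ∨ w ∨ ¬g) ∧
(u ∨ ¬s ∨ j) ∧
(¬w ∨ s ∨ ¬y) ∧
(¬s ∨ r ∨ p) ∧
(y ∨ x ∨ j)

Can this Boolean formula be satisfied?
No

No, the formula is not satisfiable.

No assignment of truth values to the variables can make all 60 clauses true simultaneously.

The formula is UNSAT (unsatisfiable).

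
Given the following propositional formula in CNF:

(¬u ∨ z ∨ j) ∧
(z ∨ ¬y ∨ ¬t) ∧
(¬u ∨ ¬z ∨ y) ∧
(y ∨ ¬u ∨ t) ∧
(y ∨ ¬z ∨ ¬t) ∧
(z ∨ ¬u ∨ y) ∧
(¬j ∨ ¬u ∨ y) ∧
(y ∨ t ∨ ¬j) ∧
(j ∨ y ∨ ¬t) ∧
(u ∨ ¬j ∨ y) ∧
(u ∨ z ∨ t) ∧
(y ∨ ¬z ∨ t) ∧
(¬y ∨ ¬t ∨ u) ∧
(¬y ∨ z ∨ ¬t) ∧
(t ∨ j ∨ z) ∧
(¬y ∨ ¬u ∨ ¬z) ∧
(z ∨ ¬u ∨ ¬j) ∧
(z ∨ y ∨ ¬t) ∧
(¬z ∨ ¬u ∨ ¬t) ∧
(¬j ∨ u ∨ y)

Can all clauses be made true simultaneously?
Yes

Yes, the formula is satisfiable.

One satisfying assignment is: j=False, t=False, y=True, u=False, z=True

Verification: With this assignment, all 20 clauses evaluate to true.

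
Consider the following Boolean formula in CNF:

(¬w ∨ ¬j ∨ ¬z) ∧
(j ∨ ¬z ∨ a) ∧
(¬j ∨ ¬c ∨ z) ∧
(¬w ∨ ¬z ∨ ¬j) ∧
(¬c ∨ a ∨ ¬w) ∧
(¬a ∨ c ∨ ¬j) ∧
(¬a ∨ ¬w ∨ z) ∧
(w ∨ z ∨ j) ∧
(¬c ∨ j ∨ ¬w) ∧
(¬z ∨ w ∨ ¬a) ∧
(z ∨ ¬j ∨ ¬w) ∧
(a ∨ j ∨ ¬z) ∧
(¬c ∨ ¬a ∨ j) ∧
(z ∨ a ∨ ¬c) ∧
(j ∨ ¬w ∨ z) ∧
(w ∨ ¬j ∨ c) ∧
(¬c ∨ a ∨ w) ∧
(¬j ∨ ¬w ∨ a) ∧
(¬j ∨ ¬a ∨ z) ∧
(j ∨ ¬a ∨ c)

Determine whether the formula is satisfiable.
No

No, the formula is not satisfiable.

No assignment of truth values to the variables can make all 20 clauses true simultaneously.

The formula is UNSAT (unsatisfiable).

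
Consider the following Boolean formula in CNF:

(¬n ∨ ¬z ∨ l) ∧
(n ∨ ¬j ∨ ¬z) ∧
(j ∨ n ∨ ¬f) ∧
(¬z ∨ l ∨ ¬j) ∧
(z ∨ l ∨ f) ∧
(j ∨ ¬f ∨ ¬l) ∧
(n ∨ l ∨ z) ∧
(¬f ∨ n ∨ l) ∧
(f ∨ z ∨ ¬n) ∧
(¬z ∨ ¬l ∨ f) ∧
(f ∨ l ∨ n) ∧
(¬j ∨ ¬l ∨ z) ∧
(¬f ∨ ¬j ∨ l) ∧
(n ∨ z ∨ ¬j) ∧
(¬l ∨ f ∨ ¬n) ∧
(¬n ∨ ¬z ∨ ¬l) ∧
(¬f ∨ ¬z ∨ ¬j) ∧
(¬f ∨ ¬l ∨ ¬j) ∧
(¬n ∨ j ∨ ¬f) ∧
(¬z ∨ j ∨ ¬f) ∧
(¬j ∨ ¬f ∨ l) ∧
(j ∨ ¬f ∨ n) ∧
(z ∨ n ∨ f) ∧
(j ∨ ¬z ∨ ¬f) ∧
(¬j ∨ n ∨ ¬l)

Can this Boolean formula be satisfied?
No

No, the formula is not satisfiable.

No assignment of truth values to the variables can make all 25 clauses true simultaneously.

The formula is UNSAT (unsatisfiable).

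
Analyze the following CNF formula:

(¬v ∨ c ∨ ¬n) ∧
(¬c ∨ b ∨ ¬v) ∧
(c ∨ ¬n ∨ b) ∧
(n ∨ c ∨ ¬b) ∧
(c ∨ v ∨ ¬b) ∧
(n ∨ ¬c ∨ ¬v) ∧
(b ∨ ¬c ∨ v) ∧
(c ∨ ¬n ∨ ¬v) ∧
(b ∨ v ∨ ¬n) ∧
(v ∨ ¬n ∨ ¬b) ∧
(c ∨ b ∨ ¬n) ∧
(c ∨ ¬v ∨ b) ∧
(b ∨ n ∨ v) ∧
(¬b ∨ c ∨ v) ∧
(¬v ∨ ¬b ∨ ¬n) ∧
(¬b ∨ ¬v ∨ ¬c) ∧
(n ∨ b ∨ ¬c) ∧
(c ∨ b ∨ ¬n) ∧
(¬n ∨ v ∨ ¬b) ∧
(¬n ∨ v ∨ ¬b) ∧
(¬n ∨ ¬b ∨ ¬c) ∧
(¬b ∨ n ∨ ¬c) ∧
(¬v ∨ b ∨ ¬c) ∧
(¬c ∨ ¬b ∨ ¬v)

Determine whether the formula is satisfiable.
No

No, the formula is not satisfiable.

No assignment of truth values to the variables can make all 24 clauses true simultaneously.

The formula is UNSAT (unsatisfiable).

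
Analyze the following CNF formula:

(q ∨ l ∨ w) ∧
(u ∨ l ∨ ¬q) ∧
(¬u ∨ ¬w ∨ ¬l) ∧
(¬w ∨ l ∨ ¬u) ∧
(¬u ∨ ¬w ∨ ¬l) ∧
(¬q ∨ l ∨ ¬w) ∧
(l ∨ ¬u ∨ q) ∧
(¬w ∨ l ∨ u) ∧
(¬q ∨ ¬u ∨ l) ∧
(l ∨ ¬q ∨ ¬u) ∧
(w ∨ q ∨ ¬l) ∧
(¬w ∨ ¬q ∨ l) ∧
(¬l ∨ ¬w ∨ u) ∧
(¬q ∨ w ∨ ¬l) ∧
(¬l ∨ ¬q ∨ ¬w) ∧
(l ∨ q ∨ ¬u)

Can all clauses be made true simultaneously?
No

No, the formula is not satisfiable.

No assignment of truth values to the variables can make all 16 clauses true simultaneously.

The formula is UNSAT (unsatisfiable).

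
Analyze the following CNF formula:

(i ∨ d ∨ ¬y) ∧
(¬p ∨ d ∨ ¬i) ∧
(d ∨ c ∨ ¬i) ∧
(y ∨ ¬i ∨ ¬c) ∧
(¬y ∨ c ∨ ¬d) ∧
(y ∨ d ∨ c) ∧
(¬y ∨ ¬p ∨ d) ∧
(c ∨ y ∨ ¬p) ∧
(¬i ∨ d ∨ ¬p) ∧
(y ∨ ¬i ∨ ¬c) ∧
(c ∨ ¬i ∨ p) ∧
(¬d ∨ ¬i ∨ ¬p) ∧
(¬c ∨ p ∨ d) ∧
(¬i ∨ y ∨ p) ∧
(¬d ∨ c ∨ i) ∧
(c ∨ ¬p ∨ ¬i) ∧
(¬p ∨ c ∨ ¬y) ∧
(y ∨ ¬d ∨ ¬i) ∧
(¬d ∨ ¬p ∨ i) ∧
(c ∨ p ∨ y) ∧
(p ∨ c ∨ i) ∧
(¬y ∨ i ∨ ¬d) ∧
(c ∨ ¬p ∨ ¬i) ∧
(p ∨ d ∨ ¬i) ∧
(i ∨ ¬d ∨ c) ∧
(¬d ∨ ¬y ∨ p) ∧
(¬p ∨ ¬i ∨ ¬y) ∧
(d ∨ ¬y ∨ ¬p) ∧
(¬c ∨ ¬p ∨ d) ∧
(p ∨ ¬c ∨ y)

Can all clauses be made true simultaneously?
No

No, the formula is not satisfiable.

No assignment of truth values to the variables can make all 30 clauses true simultaneously.

The formula is UNSAT (unsatisfiable).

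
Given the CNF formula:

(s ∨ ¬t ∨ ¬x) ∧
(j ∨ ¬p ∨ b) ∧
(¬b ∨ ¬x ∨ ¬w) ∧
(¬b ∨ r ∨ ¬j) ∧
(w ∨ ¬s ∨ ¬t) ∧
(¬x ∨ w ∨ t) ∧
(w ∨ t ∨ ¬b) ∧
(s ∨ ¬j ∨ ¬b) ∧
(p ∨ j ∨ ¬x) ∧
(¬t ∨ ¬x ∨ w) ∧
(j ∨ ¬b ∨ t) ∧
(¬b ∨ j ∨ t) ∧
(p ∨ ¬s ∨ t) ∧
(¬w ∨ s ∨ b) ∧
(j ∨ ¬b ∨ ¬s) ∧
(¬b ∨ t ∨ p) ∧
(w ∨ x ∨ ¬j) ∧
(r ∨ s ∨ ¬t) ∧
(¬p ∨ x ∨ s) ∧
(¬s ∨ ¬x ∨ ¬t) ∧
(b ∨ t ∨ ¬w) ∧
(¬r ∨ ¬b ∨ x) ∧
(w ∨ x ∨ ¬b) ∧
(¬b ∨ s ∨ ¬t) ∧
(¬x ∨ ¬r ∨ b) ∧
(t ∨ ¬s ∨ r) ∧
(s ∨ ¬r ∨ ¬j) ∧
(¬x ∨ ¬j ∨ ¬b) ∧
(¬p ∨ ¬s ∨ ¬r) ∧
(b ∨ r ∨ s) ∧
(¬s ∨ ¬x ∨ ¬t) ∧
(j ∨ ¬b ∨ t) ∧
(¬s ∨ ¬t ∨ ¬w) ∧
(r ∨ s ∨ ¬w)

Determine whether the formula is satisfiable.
Yes

Yes, the formula is satisfiable.

One satisfying assignment is: p=False, b=False, x=False, r=True, s=False, t=True, w=False, j=False

Verification: With this assignment, all 34 clauses evaluate to true.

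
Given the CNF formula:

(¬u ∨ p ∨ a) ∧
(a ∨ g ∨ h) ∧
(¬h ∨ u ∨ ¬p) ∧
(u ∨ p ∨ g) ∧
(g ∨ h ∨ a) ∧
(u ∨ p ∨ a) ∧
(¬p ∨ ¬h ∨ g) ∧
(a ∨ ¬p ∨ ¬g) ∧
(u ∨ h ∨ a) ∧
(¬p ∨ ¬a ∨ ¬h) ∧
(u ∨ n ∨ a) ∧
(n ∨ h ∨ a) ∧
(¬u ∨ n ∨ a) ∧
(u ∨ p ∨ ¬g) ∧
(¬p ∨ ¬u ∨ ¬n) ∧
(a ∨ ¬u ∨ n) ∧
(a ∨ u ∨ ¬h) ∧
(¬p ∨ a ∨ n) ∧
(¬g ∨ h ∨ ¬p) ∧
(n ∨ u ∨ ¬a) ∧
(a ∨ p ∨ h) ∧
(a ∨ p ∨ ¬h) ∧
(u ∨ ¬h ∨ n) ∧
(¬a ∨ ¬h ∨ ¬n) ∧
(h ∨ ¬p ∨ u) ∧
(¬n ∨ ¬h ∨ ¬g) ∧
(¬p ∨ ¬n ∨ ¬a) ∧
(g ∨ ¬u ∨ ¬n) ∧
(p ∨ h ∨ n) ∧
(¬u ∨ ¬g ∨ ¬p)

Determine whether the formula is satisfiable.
Yes

Yes, the formula is satisfiable.

One satisfying assignment is: a=True, g=False, p=True, n=False, h=False, u=True

Verification: With this assignment, all 30 clauses evaluate to true.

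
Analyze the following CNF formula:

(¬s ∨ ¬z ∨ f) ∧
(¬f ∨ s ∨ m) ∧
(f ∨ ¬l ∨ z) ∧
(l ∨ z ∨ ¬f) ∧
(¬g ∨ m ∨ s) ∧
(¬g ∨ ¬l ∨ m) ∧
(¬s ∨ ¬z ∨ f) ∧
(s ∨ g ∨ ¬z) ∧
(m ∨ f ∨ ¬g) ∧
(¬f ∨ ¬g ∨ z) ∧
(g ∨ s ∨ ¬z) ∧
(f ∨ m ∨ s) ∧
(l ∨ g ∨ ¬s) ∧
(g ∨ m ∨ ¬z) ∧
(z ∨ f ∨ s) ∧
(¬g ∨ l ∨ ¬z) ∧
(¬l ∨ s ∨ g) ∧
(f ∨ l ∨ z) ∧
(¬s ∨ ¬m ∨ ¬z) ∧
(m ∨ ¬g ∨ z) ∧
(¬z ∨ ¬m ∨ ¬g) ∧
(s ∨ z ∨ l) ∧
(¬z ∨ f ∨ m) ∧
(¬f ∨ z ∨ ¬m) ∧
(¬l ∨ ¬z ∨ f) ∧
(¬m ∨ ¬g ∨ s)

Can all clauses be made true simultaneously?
Yes

Yes, the formula is satisfiable.

One satisfying assignment is: f=True, z=False, g=False, s=True, m=False, l=True

Verification: With this assignment, all 26 clauses evaluate to true.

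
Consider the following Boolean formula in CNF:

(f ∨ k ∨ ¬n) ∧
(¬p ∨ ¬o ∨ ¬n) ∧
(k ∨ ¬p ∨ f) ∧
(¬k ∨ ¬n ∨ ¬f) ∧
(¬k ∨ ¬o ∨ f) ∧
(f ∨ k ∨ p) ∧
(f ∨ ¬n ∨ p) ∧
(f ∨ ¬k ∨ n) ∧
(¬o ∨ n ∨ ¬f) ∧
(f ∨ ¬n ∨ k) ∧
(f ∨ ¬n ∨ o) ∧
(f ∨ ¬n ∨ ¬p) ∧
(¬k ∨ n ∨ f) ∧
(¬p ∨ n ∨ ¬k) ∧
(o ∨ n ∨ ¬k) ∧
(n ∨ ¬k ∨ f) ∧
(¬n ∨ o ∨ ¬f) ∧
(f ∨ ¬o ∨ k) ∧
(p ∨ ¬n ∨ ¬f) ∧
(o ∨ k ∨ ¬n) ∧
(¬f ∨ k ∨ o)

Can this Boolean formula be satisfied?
No

No, the formula is not satisfiable.

No assignment of truth values to the variables can make all 21 clauses true simultaneously.

The formula is UNSAT (unsatisfiable).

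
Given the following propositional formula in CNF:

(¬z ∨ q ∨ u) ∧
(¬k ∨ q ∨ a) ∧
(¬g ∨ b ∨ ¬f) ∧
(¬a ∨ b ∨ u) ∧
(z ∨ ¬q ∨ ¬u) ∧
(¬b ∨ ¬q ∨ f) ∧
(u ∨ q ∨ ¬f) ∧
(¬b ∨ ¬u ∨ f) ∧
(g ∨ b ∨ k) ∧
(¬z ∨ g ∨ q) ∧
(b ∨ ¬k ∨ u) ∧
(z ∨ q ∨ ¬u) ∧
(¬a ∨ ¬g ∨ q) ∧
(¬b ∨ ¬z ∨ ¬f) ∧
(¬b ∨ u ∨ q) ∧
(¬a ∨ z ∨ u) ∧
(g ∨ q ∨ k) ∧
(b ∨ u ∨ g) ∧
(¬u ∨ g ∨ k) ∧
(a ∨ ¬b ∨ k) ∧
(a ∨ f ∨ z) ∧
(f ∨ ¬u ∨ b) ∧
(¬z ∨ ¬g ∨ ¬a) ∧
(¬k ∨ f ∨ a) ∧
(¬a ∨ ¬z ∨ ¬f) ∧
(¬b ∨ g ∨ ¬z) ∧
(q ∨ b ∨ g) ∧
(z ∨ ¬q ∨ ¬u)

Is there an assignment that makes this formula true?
Yes

Yes, the formula is satisfiable.

One satisfying assignment is: k=False, q=True, a=False, u=False, f=False, z=True, g=True, b=False

Verification: With this assignment, all 28 clauses evaluate to true.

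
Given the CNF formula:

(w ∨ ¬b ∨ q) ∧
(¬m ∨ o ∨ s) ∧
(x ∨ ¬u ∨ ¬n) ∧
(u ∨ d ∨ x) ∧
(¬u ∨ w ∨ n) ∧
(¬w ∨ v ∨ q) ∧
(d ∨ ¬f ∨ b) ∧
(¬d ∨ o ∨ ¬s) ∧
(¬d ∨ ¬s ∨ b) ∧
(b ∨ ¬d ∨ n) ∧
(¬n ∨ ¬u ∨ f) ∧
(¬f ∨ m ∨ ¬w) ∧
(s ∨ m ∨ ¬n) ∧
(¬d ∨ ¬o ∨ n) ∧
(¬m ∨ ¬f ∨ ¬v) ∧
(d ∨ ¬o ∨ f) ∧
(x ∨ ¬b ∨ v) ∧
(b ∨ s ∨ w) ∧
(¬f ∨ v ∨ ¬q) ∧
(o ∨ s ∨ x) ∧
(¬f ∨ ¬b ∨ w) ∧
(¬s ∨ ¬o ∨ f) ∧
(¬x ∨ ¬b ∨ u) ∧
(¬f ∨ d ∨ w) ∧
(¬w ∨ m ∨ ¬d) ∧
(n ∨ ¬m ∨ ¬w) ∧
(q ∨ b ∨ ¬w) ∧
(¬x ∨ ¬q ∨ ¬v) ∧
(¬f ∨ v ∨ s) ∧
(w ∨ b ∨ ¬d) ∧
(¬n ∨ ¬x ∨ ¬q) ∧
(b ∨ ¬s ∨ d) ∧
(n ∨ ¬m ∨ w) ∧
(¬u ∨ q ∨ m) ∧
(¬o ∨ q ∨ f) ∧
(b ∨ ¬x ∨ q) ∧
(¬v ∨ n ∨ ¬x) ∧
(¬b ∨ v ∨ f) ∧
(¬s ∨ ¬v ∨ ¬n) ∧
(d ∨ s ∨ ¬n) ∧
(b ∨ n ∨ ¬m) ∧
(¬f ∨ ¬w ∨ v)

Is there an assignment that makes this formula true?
Yes

Yes, the formula is satisfiable.

One satisfying assignment is: u=False, d=False, f=False, m=False, w=True, x=True, q=True, o=False, b=False, v=False, s=False, n=False

Verification: With this assignment, all 42 clauses evaluate to true.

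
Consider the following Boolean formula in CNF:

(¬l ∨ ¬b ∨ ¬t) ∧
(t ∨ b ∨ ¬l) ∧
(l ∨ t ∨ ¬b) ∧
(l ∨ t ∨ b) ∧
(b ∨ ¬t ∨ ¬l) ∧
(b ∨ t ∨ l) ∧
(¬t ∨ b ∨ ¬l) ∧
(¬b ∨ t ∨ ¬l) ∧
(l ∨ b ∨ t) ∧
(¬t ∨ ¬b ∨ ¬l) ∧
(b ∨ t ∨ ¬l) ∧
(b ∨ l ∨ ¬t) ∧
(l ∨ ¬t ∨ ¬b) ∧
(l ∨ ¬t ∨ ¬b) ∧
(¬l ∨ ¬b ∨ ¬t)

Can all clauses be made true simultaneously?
No

No, the formula is not satisfiable.

No assignment of truth values to the variables can make all 15 clauses true simultaneously.

The formula is UNSAT (unsatisfiable).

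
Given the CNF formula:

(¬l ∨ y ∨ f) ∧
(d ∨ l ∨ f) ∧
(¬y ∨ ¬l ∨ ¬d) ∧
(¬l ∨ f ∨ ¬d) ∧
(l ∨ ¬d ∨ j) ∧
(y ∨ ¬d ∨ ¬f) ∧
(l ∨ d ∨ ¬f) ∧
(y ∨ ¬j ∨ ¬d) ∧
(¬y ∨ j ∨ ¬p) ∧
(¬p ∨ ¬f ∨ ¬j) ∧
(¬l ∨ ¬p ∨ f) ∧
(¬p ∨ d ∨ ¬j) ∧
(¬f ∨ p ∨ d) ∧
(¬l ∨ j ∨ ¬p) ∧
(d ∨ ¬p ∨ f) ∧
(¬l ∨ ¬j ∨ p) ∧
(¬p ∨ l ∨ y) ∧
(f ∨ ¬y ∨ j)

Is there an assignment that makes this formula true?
Yes

Yes, the formula is satisfiable.

One satisfying assignment is: l=False, p=False, d=True, f=False, y=True, j=True

Verification: With this assignment, all 18 clauses evaluate to true.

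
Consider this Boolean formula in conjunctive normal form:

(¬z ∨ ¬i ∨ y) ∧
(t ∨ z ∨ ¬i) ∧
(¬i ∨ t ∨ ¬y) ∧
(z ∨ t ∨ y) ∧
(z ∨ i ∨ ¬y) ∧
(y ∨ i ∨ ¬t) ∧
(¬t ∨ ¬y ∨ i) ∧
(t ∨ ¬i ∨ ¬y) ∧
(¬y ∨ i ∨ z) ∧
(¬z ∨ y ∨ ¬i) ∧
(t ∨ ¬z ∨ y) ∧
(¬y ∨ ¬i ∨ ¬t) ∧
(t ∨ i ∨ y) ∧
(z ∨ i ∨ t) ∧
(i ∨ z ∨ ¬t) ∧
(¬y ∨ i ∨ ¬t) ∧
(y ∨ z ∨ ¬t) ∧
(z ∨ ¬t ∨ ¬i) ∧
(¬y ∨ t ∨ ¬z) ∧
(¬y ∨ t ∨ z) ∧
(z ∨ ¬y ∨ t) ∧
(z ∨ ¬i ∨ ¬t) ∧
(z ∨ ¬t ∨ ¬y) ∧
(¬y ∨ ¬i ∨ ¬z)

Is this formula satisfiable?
No

No, the formula is not satisfiable.

No assignment of truth values to the variables can make all 24 clauses true simultaneously.

The formula is UNSAT (unsatisfiable).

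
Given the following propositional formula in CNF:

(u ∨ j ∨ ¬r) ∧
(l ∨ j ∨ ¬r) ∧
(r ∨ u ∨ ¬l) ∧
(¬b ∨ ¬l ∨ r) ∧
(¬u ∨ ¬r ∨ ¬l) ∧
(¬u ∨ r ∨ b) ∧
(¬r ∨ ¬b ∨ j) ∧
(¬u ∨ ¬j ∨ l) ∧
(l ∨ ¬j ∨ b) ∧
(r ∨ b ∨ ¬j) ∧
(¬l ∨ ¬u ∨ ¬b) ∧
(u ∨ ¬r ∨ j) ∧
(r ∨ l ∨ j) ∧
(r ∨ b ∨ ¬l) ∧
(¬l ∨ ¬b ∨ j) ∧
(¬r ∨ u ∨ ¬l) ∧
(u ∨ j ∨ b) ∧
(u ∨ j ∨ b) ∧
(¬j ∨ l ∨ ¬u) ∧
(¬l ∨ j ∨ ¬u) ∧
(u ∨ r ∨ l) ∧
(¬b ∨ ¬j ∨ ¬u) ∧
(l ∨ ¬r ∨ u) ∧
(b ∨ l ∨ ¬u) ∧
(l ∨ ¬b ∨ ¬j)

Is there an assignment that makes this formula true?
No

No, the formula is not satisfiable.

No assignment of truth values to the variables can make all 25 clauses true simultaneously.

The formula is UNSAT (unsatisfiable).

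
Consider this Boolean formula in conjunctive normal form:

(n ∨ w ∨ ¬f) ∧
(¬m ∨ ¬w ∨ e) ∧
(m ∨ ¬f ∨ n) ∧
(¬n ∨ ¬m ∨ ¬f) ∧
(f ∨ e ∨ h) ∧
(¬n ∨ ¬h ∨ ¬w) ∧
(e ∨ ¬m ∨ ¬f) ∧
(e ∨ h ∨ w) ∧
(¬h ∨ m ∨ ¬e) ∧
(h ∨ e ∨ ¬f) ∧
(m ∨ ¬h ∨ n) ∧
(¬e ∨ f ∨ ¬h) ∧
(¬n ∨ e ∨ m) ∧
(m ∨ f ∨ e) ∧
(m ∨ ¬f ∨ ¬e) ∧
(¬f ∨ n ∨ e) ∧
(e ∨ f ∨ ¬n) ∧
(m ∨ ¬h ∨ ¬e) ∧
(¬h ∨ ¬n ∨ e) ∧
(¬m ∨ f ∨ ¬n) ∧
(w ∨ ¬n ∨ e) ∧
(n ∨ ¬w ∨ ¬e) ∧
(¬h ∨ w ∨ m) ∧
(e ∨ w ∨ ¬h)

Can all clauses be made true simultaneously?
Yes

Yes, the formula is satisfiable.

One satisfying assignment is: n=False, e=True, w=False, h=False, f=False, m=False

Verification: With this assignment, all 24 clauses evaluate to true.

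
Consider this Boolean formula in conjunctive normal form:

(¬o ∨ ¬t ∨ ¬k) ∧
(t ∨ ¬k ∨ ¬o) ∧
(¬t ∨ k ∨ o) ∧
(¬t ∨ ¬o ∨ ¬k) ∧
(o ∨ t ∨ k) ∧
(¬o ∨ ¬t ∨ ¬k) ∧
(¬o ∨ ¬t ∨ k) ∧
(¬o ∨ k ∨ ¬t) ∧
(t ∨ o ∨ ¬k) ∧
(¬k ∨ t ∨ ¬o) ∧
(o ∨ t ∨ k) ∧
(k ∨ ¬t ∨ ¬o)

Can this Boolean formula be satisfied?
Yes

Yes, the formula is satisfiable.

One satisfying assignment is: t=False, o=True, k=False

Verification: With this assignment, all 12 clauses evaluate to true.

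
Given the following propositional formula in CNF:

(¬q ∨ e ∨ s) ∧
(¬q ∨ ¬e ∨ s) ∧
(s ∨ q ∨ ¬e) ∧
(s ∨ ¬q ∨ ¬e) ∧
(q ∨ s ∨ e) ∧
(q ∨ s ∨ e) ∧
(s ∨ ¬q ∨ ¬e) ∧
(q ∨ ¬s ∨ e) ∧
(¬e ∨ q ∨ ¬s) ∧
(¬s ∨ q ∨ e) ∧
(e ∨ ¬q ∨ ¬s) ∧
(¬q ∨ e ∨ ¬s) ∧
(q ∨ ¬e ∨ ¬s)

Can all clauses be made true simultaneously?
Yes

Yes, the formula is satisfiable.

One satisfying assignment is: s=True, e=True, q=True

Verification: With this assignment, all 13 clauses evaluate to true.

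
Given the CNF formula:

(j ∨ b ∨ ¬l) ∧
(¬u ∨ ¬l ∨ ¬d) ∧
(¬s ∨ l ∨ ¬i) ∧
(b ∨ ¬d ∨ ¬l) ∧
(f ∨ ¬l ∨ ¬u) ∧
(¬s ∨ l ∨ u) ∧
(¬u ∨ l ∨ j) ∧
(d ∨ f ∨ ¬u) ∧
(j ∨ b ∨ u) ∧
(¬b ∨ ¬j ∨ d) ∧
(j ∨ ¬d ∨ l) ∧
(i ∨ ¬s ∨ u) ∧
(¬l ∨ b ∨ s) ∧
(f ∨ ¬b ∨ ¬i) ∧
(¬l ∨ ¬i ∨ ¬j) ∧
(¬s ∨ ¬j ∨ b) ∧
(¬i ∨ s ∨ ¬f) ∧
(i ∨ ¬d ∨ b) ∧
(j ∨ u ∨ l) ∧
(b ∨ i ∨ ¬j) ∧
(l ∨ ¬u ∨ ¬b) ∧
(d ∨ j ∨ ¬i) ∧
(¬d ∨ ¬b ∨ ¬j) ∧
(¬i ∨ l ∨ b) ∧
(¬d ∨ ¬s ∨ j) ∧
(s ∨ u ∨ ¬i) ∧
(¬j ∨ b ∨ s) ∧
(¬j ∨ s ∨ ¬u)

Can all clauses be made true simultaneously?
Yes

Yes, the formula is satisfiable.

One satisfying assignment is: u=False, d=False, l=True, j=False, f=False, b=True, s=False, i=False

Verification: With this assignment, all 28 clauses evaluate to true.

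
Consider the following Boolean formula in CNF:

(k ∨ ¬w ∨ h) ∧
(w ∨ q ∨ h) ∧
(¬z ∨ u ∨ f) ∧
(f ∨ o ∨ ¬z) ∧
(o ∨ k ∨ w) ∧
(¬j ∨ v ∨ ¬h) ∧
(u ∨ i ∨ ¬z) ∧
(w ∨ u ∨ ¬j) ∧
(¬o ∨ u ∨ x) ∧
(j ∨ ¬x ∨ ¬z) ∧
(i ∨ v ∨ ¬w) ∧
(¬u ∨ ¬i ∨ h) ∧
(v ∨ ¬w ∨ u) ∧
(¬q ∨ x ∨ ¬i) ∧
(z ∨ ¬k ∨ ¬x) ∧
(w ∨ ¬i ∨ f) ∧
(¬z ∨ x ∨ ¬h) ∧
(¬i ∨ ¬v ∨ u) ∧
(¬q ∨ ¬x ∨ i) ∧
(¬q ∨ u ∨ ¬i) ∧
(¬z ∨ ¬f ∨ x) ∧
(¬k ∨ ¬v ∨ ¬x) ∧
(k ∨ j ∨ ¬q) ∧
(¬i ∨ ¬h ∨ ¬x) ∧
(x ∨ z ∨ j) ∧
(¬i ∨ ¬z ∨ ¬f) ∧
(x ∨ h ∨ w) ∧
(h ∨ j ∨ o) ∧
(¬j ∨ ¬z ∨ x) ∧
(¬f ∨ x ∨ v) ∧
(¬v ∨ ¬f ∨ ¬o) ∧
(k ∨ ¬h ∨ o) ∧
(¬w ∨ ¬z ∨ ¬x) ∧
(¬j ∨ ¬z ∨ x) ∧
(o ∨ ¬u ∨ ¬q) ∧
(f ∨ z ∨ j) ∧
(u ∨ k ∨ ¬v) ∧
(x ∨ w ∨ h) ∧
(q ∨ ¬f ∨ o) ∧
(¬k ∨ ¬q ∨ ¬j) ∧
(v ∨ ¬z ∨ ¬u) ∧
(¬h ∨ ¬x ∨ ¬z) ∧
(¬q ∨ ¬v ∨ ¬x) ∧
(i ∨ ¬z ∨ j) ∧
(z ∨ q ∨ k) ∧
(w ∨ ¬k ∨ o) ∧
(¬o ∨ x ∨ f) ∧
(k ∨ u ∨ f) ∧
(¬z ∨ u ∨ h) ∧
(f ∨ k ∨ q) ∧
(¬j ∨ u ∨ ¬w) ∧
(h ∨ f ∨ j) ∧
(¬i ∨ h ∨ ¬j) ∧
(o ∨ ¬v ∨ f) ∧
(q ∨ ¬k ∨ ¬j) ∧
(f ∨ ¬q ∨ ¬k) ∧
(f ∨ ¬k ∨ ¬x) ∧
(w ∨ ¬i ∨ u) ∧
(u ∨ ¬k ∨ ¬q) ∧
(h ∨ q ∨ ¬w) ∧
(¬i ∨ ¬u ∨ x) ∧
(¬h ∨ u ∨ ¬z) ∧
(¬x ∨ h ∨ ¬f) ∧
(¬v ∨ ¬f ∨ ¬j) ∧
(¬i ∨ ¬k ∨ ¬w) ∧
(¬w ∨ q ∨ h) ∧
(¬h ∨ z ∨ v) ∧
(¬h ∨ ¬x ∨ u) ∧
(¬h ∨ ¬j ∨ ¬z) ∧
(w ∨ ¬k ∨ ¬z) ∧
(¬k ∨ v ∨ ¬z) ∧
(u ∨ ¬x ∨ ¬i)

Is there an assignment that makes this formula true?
No

No, the formula is not satisfiable.

No assignment of truth values to the variables can make all 72 clauses true simultaneously.

The formula is UNSAT (unsatisfiable).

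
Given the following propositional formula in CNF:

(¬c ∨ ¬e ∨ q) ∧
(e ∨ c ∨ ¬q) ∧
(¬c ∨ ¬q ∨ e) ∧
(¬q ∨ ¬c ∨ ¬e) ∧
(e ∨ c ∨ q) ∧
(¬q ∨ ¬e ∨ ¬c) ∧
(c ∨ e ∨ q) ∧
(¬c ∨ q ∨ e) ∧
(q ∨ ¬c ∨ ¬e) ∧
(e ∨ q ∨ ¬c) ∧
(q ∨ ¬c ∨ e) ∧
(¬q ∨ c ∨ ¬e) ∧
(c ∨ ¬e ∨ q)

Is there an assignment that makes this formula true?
No

No, the formula is not satisfiable.

No assignment of truth values to the variables can make all 13 clauses true simultaneously.

The formula is UNSAT (unsatisfiable).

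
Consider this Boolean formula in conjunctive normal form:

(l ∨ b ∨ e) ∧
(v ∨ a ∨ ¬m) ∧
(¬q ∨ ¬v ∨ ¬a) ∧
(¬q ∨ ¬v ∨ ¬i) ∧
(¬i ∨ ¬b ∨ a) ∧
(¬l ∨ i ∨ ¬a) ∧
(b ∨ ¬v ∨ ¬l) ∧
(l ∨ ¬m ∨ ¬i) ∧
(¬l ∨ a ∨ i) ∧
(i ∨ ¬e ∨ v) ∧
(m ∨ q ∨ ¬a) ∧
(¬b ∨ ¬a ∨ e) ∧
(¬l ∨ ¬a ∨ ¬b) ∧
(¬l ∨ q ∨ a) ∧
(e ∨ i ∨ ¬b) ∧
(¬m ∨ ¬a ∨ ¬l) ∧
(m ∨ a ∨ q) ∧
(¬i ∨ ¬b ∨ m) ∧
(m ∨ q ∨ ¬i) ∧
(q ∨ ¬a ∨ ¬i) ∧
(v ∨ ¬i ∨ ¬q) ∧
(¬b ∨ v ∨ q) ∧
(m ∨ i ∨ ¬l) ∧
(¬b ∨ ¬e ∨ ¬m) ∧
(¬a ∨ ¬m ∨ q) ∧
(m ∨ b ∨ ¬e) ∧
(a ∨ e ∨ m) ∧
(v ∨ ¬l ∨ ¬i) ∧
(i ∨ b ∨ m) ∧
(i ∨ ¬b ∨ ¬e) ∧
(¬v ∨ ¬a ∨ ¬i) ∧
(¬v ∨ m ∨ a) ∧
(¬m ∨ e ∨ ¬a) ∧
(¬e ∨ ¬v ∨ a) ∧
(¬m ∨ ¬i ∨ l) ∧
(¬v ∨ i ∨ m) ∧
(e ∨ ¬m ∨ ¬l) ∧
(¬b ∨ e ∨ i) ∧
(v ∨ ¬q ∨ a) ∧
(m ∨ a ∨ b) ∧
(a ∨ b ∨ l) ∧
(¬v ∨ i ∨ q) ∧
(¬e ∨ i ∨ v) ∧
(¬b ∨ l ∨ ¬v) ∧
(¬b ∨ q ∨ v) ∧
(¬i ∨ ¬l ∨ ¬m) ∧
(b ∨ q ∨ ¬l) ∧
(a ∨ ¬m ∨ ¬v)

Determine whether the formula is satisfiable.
No

No, the formula is not satisfiable.

No assignment of truth values to the variables can make all 48 clauses true simultaneously.

The formula is UNSAT (unsatisfiable).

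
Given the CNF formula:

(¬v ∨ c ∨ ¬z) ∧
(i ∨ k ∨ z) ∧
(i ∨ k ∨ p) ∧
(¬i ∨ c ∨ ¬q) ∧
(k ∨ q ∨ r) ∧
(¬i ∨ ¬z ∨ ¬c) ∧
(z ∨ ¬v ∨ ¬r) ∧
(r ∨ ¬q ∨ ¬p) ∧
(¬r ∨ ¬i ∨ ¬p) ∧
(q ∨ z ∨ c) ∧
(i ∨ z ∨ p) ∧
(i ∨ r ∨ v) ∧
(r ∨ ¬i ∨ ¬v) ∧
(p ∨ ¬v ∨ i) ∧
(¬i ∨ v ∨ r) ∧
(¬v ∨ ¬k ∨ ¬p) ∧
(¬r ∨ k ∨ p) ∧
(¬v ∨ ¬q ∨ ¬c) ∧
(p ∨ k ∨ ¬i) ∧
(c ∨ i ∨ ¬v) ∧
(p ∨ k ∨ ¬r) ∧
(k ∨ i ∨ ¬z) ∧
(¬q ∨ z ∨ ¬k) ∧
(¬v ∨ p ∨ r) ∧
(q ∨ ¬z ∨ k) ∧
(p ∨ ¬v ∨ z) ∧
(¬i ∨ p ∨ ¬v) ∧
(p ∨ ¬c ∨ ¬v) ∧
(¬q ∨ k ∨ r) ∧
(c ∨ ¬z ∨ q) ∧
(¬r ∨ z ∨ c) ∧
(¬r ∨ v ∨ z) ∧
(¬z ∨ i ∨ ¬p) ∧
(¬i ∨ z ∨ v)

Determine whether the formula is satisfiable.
Yes

Yes, the formula is satisfiable.

One satisfying assignment is: k=True, z=True, q=False, v=False, r=True, i=False, c=True, p=False

Verification: With this assignment, all 34 clauses evaluate to true.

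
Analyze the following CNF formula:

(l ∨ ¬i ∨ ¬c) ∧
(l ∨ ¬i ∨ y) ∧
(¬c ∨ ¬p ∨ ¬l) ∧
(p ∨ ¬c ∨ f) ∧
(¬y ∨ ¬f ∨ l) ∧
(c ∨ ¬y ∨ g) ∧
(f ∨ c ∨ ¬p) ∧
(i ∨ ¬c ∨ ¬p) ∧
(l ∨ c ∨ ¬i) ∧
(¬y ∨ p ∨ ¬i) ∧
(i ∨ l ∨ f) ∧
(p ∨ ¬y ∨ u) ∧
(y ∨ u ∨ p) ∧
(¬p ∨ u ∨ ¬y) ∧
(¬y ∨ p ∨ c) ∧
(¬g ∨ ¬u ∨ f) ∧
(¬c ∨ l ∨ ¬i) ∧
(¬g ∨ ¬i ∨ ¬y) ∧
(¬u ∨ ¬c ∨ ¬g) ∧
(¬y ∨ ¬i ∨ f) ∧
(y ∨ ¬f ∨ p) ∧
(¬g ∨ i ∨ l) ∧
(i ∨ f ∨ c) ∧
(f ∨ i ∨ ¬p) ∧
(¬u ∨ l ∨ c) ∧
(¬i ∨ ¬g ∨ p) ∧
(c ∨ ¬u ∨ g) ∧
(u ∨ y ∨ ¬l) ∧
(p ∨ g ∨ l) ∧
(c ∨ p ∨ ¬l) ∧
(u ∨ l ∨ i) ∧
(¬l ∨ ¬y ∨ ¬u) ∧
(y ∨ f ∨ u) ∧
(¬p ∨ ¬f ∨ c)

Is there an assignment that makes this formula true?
No

No, the formula is not satisfiable.

No assignment of truth values to the variables can make all 34 clauses true simultaneously.

The formula is UNSAT (unsatisfiable).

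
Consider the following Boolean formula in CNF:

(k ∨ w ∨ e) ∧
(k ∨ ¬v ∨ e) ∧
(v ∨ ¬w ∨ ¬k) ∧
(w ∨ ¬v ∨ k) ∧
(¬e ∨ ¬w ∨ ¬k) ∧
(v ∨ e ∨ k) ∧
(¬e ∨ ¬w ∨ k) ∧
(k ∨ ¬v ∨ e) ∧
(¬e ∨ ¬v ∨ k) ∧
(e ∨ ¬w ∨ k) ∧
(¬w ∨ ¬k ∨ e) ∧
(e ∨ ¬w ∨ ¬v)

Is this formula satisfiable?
Yes

Yes, the formula is satisfiable.

One satisfying assignment is: k=False, w=False, v=False, e=True

Verification: With this assignment, all 12 clauses evaluate to true.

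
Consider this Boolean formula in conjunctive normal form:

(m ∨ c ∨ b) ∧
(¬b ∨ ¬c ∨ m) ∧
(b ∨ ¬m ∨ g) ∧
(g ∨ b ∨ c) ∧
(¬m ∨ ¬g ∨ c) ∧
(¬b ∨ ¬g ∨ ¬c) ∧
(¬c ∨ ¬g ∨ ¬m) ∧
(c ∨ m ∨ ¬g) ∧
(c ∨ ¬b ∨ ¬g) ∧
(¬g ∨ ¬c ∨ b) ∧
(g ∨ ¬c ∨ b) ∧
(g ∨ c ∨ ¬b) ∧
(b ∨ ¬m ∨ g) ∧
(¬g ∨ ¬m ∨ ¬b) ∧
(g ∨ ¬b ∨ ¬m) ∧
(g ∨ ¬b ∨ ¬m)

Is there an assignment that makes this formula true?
No

No, the formula is not satisfiable.

No assignment of truth values to the variables can make all 16 clauses true simultaneously.

The formula is UNSAT (unsatisfiable).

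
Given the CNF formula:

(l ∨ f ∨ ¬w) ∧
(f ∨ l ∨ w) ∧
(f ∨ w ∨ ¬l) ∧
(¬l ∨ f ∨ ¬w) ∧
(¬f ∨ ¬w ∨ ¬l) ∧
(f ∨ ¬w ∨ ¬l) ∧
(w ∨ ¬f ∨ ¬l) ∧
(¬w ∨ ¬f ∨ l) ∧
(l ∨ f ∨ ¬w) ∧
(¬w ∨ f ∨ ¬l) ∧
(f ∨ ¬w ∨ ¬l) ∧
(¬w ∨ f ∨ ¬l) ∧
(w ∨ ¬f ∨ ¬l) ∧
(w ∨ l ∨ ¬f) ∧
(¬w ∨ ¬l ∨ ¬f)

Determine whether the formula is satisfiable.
No

No, the formula is not satisfiable.

No assignment of truth values to the variables can make all 15 clauses true simultaneously.

The formula is UNSAT (unsatisfiable).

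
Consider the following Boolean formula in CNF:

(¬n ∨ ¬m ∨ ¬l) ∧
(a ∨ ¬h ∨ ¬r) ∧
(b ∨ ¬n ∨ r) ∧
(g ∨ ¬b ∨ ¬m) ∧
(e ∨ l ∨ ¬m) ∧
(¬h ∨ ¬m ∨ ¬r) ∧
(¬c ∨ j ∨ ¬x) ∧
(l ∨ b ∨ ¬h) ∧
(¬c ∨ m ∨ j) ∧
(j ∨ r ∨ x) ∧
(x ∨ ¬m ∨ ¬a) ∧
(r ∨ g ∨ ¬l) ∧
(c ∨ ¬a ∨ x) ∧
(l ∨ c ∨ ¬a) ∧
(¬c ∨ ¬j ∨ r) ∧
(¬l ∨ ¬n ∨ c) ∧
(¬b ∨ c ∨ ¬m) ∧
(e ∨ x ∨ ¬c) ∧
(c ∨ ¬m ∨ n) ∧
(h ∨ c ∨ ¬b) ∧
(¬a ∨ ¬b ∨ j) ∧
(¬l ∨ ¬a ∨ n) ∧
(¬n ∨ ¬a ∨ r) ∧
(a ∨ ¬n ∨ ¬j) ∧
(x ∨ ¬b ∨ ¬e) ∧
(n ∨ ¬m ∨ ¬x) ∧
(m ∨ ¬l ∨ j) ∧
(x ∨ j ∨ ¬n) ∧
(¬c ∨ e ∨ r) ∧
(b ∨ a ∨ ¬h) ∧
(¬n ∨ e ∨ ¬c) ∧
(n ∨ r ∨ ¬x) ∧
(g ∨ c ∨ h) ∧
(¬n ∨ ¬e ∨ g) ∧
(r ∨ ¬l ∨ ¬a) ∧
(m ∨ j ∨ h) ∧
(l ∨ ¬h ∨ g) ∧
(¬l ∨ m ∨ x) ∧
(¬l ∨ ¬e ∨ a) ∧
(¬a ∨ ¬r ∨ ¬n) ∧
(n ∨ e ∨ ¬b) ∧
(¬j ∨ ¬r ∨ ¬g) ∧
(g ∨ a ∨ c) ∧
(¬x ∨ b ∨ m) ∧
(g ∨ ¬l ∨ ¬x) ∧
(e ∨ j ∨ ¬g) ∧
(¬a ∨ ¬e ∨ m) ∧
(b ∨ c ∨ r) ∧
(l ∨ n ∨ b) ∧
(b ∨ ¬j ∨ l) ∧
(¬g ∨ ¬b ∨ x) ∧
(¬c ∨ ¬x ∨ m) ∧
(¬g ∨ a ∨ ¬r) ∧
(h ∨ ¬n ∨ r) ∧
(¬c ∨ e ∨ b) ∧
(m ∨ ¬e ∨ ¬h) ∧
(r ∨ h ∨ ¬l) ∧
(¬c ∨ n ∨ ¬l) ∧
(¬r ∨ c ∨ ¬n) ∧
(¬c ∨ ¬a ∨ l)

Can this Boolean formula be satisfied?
No

No, the formula is not satisfiable.

No assignment of truth values to the variables can make all 60 clauses true simultaneously.

The formula is UNSAT (unsatisfiable).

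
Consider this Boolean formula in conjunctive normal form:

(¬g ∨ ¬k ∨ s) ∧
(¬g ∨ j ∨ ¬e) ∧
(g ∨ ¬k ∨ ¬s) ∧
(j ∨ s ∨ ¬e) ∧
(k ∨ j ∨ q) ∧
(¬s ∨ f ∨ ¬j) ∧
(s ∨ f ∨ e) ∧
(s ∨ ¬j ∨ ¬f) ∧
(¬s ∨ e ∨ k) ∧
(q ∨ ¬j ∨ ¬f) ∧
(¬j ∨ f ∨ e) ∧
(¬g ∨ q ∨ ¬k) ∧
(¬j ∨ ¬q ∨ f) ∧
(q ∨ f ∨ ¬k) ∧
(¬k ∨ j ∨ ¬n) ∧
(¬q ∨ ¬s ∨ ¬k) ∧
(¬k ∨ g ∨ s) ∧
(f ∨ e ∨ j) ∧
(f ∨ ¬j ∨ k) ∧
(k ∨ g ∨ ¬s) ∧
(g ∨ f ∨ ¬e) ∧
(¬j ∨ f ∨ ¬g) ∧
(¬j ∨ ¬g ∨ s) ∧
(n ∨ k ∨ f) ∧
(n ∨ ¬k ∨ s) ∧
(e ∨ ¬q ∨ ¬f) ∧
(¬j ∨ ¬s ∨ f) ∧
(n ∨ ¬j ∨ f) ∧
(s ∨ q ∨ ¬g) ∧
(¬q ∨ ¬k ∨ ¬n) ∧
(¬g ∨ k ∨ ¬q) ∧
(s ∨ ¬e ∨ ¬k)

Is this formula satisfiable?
No

No, the formula is not satisfiable.

No assignment of truth values to the variables can make all 32 clauses true simultaneously.

The formula is UNSAT (unsatisfiable).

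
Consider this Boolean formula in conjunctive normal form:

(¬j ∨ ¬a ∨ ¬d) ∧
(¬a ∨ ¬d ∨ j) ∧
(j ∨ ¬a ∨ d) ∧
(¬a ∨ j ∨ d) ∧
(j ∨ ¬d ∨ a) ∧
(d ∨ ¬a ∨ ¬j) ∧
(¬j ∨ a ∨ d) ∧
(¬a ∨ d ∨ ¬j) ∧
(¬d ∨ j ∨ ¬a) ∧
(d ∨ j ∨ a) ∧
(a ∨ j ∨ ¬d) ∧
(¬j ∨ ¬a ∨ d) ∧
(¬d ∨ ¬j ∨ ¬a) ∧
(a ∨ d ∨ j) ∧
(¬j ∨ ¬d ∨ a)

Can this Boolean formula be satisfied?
No

No, the formula is not satisfiable.

No assignment of truth values to the variables can make all 15 clauses true simultaneously.

The formula is UNSAT (unsatisfiable).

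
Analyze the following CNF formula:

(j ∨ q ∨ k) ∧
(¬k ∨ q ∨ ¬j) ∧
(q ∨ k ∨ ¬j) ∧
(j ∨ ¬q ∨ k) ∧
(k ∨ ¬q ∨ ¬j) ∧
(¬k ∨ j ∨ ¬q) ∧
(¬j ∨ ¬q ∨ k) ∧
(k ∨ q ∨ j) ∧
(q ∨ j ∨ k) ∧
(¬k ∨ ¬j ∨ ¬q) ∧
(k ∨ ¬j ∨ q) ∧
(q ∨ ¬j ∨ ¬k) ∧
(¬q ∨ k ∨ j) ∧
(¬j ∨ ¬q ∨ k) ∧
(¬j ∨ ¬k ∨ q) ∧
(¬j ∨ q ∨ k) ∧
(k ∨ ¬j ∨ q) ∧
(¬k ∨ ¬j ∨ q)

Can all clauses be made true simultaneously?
Yes

Yes, the formula is satisfiable.

One satisfying assignment is: q=False, k=True, j=False

Verification: With this assignment, all 18 clauses evaluate to true.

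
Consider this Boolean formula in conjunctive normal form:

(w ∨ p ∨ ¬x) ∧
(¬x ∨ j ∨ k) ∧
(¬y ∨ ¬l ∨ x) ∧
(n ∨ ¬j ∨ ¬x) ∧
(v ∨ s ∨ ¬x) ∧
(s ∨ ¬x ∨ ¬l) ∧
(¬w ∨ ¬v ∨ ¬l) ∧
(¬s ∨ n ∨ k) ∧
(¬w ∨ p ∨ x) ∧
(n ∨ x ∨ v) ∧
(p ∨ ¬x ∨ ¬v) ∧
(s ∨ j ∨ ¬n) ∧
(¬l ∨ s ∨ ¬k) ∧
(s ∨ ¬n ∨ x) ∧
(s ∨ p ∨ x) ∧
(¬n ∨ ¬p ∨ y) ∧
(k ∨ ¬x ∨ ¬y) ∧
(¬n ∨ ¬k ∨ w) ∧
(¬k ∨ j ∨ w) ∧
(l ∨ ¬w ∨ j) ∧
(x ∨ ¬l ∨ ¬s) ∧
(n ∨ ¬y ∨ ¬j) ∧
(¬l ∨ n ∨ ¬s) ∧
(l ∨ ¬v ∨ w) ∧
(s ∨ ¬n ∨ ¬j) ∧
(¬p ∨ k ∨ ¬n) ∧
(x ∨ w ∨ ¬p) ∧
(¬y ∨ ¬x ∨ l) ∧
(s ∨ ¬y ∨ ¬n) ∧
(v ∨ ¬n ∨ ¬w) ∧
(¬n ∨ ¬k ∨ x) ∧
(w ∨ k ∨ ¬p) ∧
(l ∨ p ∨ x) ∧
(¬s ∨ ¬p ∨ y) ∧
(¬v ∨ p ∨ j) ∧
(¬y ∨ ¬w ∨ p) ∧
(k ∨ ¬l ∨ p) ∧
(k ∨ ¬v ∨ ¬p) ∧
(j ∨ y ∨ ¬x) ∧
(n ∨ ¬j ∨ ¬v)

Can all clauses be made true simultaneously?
No

No, the formula is not satisfiable.

No assignment of truth values to the variables can make all 40 clauses true simultaneously.

The formula is UNSAT (unsatisfiable).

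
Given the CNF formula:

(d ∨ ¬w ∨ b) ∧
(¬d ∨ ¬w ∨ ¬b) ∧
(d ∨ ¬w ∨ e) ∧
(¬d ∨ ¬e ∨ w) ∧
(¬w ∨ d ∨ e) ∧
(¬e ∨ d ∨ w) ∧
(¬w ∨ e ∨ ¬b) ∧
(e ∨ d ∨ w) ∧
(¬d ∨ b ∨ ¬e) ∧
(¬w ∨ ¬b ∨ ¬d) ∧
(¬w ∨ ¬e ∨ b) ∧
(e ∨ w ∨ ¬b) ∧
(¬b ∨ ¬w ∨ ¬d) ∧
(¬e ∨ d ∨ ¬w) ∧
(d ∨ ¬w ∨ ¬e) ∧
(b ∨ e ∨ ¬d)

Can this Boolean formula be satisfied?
No

No, the formula is not satisfiable.

No assignment of truth values to the variables can make all 16 clauses true simultaneously.

The formula is UNSAT (unsatisfiable).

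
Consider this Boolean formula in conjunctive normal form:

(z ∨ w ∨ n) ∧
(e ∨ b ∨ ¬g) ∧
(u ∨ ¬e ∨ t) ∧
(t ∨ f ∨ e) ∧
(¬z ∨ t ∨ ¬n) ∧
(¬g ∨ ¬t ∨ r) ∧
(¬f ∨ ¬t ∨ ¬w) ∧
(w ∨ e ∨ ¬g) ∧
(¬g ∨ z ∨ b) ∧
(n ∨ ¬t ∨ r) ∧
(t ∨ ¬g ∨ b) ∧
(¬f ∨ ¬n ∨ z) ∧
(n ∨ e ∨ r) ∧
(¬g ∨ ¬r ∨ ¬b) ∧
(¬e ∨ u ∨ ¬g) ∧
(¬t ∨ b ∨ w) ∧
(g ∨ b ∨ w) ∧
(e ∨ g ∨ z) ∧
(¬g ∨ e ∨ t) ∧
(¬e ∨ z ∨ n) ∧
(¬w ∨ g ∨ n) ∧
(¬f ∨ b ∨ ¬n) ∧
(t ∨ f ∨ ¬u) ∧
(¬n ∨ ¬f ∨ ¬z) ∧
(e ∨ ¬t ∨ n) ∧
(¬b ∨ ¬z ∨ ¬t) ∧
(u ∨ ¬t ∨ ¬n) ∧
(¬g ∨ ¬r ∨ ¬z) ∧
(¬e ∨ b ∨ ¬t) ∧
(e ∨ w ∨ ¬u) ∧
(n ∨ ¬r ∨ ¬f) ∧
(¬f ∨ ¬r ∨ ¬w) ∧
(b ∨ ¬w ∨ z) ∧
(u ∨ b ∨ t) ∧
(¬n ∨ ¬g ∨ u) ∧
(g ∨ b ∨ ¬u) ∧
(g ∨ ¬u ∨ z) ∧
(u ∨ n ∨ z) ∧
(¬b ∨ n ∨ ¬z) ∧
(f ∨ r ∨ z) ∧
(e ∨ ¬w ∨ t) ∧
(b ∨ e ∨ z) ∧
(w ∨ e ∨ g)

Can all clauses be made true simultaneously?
No

No, the formula is not satisfiable.

No assignment of truth values to the variables can make all 43 clauses true simultaneously.

The formula is UNSAT (unsatisfiable).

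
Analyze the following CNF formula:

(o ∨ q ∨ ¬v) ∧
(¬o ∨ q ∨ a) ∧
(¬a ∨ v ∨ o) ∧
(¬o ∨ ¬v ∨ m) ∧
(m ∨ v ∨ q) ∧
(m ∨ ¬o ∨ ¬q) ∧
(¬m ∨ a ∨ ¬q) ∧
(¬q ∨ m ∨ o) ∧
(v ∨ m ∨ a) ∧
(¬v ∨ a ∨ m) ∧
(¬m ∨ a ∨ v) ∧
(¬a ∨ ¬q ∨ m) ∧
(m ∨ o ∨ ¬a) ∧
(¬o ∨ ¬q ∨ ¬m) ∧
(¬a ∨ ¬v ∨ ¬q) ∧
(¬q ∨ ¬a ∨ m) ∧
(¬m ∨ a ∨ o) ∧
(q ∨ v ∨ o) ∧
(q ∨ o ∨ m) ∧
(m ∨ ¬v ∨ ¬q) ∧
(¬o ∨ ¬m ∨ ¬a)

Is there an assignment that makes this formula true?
No

No, the formula is not satisfiable.

No assignment of truth values to the variables can make all 21 clauses true simultaneously.

The formula is UNSAT (unsatisfiable).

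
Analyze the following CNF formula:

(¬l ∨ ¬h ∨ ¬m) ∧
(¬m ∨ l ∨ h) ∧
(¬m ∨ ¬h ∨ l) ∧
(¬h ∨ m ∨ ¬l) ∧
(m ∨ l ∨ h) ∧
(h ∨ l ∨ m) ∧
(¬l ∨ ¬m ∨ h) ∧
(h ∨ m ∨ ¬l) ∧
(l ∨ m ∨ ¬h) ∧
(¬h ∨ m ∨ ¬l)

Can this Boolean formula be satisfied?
No

No, the formula is not satisfiable.

No assignment of truth values to the variables can make all 10 clauses true simultaneously.

The formula is UNSAT (unsatisfiable).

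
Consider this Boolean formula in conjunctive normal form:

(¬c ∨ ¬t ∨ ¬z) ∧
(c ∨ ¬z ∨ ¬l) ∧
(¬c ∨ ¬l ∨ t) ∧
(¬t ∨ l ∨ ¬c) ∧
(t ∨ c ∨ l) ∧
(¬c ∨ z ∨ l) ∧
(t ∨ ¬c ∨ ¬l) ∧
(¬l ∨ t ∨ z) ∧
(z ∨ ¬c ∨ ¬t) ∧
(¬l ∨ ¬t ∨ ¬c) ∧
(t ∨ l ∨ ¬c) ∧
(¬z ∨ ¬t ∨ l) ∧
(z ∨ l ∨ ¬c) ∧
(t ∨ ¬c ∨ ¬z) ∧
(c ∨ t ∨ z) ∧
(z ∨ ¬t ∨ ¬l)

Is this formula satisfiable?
Yes

Yes, the formula is satisfiable.

One satisfying assignment is: c=False, l=False, z=False, t=True

Verification: With this assignment, all 16 clauses evaluate to true.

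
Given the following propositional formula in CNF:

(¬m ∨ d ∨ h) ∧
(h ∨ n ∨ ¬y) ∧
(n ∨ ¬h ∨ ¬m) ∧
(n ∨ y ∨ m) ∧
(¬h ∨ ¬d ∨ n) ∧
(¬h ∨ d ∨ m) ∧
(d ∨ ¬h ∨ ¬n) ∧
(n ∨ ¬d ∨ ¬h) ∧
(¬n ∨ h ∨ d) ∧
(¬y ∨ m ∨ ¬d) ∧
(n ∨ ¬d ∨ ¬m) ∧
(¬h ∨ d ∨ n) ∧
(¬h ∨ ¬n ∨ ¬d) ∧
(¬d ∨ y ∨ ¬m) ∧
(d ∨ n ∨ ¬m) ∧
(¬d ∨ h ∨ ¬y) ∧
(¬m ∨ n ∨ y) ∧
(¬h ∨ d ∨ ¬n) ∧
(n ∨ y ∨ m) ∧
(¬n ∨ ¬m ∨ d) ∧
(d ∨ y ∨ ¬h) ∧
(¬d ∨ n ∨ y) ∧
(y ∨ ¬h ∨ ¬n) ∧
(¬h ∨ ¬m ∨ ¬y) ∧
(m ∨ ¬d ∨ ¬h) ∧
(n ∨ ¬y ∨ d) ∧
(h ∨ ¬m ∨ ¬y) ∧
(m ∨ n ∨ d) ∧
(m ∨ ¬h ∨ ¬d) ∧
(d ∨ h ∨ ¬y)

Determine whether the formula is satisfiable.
Yes

Yes, the formula is satisfiable.

One satisfying assignment is: y=False, n=True, m=False, h=False, d=True

Verification: With this assignment, all 30 clauses evaluate to true.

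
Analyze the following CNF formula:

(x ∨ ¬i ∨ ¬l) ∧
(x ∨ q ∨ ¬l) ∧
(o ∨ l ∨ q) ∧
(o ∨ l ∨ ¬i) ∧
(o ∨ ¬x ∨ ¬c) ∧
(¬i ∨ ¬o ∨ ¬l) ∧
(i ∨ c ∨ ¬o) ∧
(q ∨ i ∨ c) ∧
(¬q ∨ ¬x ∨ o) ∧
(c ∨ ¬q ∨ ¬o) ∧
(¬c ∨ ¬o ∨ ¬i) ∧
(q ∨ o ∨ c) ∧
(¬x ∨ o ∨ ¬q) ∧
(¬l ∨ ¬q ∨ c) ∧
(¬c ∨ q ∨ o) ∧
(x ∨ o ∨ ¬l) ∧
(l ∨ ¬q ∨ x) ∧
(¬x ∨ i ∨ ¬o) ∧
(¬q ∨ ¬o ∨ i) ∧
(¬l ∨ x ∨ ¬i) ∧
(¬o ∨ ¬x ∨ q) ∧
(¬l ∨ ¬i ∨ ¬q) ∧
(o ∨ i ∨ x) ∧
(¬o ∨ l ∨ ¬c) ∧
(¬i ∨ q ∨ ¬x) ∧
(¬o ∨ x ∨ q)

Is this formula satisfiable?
No

No, the formula is not satisfiable.

No assignment of truth values to the variables can make all 26 clauses true simultaneously.

The formula is UNSAT (unsatisfiable).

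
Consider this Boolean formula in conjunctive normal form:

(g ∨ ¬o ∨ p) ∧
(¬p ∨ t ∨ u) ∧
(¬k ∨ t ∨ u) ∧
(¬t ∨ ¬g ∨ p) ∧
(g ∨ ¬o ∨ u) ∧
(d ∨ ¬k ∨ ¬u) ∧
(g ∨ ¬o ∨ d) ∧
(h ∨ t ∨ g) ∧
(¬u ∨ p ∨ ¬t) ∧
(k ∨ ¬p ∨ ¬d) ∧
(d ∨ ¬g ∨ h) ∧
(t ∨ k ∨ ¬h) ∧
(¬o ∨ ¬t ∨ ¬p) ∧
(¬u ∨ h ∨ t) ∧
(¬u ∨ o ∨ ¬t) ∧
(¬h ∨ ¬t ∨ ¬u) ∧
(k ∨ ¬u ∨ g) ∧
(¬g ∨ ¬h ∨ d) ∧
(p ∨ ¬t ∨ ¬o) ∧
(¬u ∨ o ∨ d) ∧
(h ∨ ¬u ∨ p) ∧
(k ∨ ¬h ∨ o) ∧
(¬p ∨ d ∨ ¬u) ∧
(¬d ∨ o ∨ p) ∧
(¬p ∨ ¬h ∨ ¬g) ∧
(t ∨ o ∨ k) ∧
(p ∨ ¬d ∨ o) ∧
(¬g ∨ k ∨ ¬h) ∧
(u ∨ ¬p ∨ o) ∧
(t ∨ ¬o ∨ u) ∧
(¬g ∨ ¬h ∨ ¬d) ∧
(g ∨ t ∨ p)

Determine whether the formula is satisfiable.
Yes

Yes, the formula is satisfiable.

One satisfying assignment is: u=False, h=False, k=False, t=True, p=False, d=False, g=False, o=False

Verification: With this assignment, all 32 clauses evaluate to true.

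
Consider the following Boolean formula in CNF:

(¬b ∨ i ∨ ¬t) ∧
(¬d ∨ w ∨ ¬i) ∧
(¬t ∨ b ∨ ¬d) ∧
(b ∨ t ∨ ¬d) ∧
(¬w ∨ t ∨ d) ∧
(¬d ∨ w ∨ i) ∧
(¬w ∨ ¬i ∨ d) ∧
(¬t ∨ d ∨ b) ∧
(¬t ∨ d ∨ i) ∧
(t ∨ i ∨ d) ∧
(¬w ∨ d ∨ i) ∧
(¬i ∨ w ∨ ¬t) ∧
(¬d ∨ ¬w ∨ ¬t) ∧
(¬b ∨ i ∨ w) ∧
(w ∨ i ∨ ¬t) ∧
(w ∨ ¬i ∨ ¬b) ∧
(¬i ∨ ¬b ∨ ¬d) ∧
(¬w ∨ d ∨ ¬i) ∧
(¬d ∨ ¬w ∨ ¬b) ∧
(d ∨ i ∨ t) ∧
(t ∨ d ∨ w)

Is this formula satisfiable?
No

No, the formula is not satisfiable.

No assignment of truth values to the variables can make all 21 clauses true simultaneously.

The formula is UNSAT (unsatisfiable).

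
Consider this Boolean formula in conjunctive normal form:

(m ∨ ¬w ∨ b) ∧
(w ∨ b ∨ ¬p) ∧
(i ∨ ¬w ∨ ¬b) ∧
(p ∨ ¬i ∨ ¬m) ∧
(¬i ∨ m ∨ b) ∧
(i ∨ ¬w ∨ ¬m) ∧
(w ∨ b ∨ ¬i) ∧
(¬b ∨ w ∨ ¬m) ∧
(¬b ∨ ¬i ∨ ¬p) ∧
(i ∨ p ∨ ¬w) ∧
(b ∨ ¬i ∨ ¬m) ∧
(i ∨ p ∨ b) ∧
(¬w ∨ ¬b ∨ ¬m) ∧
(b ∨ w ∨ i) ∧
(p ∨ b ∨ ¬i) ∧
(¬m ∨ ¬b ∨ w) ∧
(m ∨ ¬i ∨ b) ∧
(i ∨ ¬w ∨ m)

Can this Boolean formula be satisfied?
Yes

Yes, the formula is satisfiable.

One satisfying assignment is: m=False, i=False, p=False, w=False, b=True

Verification: With this assignment, all 18 clauses evaluate to true.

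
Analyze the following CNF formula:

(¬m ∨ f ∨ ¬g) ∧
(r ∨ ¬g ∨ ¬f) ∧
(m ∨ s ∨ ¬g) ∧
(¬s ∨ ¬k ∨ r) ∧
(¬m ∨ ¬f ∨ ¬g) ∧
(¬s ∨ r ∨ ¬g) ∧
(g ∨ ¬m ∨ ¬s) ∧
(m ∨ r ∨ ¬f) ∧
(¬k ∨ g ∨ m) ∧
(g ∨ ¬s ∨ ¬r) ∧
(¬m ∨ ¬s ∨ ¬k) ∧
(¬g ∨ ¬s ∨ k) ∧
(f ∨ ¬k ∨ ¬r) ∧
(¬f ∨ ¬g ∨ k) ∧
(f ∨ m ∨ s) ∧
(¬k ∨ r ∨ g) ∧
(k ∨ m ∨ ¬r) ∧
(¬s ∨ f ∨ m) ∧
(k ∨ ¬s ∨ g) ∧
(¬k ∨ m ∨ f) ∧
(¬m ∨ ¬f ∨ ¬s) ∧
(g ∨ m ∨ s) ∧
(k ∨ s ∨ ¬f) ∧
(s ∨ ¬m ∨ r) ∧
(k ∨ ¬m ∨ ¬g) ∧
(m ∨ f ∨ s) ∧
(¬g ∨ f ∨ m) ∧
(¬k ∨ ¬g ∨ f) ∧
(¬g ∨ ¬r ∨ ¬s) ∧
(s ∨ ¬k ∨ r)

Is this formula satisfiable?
Yes

Yes, the formula is satisfiable.

One satisfying assignment is: f=False, g=False, m=True, r=True, k=False, s=False

Verification: With this assignment, all 30 clauses evaluate to true.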